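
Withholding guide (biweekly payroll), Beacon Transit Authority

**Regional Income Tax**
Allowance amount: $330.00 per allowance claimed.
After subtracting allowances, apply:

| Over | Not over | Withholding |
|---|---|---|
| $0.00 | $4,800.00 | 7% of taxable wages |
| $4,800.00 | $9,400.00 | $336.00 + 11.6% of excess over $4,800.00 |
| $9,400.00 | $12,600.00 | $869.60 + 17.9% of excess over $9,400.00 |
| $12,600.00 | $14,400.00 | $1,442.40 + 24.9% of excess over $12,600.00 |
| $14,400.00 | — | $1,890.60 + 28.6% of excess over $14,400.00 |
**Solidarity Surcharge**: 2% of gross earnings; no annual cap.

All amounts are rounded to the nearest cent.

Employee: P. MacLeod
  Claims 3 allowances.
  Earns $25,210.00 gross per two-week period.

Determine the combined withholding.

$5,203.32

Regional Income Tax: taxable = $25,210.00 − 3×$330.00 = $24,220.00
  $1,890.60 + 28.6% × ($24,220.00 − $14,400.00) = $1,890.60 + 28.6% × $9,820.00 = $4,699.12
Solidarity Surcharge: 2% × $25,210.00 = $504.20
Total: $4,699.12 + $504.20 = $5,203.32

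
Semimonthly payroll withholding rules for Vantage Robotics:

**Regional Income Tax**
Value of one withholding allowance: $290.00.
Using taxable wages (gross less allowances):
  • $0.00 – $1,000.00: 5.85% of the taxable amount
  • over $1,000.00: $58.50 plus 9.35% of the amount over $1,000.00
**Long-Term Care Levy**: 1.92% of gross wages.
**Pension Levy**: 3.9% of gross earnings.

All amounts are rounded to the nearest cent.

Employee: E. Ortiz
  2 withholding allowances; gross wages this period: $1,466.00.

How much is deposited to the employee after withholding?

Regional Income Tax: taxable = $1,466.00 − 2×$290.00 = $886.00
  5.85% × $886.00 = $51.83
Long-Term Care Levy: 1.92% × $1,466.00 = $28.15
Pension Levy: 3.9% × $1,466.00 = $57.17
Total withheld: $51.83 + $28.15 + $57.17 = $137.15
Net pay: $1,466.00 − $137.15 = $1,328.85

$1,328.85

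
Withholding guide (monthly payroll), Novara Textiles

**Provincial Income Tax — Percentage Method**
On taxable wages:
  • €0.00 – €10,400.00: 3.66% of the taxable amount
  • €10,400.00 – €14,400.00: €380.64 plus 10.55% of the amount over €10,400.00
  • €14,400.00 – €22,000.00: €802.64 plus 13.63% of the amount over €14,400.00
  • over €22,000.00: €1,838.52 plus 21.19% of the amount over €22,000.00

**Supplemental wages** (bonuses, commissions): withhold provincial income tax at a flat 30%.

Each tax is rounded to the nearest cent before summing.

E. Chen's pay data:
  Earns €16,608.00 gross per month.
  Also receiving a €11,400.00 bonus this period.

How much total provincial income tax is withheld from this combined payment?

Provincial Income Tax: taxable = €16,608.00
  €802.64 + 13.63% × (€16,608.00 − €14,400.00) = €802.64 + 13.63% × €2,208.00 = €1,103.59
Supplemental (30% flat on bonus): 30% × €11,400.00 = €3,420.00
Total provincial income tax: €1,103.59 + €3,420.00 = €4,523.59

€4,523.59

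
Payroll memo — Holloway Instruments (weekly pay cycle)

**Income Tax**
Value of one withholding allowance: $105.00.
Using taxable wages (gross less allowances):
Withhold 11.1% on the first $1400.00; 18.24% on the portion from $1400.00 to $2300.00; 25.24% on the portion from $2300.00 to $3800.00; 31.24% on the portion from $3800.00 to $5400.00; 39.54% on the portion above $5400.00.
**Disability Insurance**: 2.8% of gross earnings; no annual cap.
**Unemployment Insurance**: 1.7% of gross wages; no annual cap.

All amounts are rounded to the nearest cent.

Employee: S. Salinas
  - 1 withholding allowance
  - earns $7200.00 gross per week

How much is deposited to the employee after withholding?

$5007.80

Income Tax: taxable = $7200.00 − 1×$105.00 = $7095.00
  $1198.00 + 39.54% × ($7095.00 − $5400.00) = $1198.00 + 39.54% × $1695.00 = $1868.20
Disability Insurance: 2.8% × $7200.00 = $201.60
Unemployment Insurance: 1.7% × $7200.00 = $122.40
Total withheld: $1868.20 + $201.60 + $122.40 = $2192.20
Net pay: $7200.00 − $2192.20 = $5007.80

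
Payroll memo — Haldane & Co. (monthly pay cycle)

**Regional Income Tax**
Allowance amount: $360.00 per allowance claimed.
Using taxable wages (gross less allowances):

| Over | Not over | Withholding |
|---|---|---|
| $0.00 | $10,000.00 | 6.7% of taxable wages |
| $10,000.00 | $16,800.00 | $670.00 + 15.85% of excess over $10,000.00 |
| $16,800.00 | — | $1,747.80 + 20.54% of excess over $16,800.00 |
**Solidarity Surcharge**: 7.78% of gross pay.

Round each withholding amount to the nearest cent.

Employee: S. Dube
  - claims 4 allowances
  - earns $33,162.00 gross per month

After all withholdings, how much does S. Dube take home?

Regional Income Tax: taxable = $33,162.00 − 4×$360.00 = $31,722.00
  $1,747.80 + 20.54% × ($31,722.00 − $16,800.00) = $1,747.80 + 20.54% × $14,922.00 = $4,812.78
Solidarity Surcharge: 7.78% × $33,162.00 = $2,580.00
Total withheld: $4,812.78 + $2,580.00 = $7,392.78
Net pay: $33,162.00 − $7,392.78 = $25,769.22

$25,769.22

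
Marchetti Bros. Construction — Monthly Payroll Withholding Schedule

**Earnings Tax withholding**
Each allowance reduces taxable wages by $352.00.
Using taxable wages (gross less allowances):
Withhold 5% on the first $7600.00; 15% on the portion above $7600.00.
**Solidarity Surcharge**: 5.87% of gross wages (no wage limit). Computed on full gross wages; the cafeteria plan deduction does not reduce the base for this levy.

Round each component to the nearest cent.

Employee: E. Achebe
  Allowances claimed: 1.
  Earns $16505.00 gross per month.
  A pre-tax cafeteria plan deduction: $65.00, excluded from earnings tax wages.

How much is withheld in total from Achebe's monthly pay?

$2622.04

Earnings Tax: taxable = $16505.00 − $65.00 − 1×$352.00 = $16088.00
  $380.00 + 15% × ($16088.00 − $7600.00) = $380.00 + 15% × $8488.00 = $1653.20
Solidarity Surcharge: 5.87% × $16505.00 = $968.84
Total: $1653.20 + $968.84 = $2622.04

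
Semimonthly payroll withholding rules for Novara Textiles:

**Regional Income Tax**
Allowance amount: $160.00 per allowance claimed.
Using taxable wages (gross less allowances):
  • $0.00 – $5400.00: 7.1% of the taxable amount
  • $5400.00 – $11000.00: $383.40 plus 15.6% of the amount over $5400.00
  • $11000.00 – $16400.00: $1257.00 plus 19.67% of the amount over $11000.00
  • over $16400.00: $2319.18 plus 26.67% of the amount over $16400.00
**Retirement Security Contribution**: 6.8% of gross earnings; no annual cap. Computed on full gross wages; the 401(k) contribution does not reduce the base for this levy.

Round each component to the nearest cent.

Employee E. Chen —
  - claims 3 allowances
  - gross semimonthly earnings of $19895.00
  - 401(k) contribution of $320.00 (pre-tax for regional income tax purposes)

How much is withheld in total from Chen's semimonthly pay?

$4390.80

Regional Income Tax: taxable = $19895.00 − $320.00 − 3×$160.00 = $19095.00
  $2319.18 + 26.67% × ($19095.00 − $16400.00) = $2319.18 + 26.67% × $2695.00 = $3037.94
Retirement Security Contribution: 6.8% × $19895.00 = $1352.86
Total: $3037.94 + $1352.86 = $4390.80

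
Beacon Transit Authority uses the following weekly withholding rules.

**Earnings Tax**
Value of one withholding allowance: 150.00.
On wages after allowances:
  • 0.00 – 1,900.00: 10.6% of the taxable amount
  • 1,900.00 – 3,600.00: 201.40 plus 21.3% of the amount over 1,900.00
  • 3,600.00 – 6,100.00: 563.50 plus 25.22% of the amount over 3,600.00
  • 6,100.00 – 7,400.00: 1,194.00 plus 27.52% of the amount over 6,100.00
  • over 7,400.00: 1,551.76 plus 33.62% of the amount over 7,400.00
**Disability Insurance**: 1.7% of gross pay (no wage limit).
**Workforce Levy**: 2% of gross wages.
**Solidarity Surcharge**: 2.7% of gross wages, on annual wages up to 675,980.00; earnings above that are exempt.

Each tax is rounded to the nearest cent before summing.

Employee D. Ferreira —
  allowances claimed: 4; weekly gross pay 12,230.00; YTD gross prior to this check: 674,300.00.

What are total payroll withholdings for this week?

3,471.76

Earnings Tax: taxable = 12,230.00 − 4×150.00 = 11,630.00
  1,551.76 + 33.62% × (11,630.00 − 7,400.00) = 1,551.76 + 33.62% × 4,230.00 = 2,973.89
Disability Insurance: 1.7% × 12,230.00 = 207.91
Workforce Levy: 2% × 12,230.00 = 244.60
Solidarity Surcharge: cap 675,980.00 − YTD 674,300.00 = 1,680.00 subject; 2.7% × 1,680.00 = 45.36
Total: 2,973.89 + 207.91 + 244.60 + 45.36 = 3,471.76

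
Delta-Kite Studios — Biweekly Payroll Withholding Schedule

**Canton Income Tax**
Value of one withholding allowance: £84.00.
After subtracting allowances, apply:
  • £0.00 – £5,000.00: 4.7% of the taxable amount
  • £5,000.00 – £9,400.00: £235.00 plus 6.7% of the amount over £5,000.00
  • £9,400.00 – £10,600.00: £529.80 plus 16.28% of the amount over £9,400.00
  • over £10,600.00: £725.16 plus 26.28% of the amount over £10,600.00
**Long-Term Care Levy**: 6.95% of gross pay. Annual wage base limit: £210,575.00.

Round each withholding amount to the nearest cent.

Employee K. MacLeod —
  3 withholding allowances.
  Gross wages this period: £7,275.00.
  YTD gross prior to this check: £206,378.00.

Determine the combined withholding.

£662.23

Canton Income Tax: taxable = £7,275.00 − 3×£84.00 = £7,023.00
  £235.00 + 6.7% × (£7,023.00 − £5,000.00) = £235.00 + 6.7% × £2,023.00 = £370.54
Long-Term Care Levy: cap £210,575.00 − YTD £206,378.00 = £4,197.00 subject; 6.95% × £4,197.00 = £291.69
Total: £370.54 + £291.69 = £662.23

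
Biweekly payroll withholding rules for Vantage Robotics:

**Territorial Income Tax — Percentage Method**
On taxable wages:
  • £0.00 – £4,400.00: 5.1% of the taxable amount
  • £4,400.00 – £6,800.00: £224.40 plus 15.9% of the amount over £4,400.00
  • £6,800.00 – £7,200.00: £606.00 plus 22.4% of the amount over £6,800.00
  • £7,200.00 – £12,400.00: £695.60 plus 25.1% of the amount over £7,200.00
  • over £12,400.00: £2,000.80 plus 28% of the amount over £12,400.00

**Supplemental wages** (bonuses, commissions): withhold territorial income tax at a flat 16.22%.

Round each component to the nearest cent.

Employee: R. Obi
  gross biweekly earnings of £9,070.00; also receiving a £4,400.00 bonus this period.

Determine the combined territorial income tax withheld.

£1,878.65

Territorial Income Tax: taxable = £9,070.00
  £695.60 + 25.1% × (£9,070.00 − £7,200.00) = £695.60 + 25.1% × £1,870.00 = £1,164.97
Supplemental (16.22% flat on bonus): 16.22% × £4,400.00 = £713.68
Total territorial income tax: £1,164.97 + £713.68 = £1,878.65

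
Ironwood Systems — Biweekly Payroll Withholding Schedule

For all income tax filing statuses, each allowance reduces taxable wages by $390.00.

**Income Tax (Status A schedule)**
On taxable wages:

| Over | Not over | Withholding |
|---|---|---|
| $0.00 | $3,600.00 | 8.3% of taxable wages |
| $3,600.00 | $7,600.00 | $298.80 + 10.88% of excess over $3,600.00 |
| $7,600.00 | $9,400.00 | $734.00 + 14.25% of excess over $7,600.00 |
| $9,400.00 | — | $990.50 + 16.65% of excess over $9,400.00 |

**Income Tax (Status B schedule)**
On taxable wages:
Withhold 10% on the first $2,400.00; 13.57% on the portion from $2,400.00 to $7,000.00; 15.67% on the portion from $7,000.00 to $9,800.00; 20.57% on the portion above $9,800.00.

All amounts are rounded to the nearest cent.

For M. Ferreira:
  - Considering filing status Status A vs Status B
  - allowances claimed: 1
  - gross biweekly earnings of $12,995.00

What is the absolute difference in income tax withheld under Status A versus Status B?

$355.84

Income Tax (Status A): taxable = $12,995.00 − 1×$390.00 = $12,605.00
  $990.50 + 16.65% × ($12,605.00 − $9,400.00) = $990.50 + 16.65% × $3,205.00 = $1,524.13
Income Tax (Status B): taxable = $12,995.00 − 1×$390.00 = $12,605.00
  $1,302.98 + 20.57% × ($12,605.00 − $9,800.00) = $1,302.98 + 20.57% × $2,805.00 = $1,879.97
Difference: |$1,524.13 − $1,879.97| = $355.84 (higher under Status B)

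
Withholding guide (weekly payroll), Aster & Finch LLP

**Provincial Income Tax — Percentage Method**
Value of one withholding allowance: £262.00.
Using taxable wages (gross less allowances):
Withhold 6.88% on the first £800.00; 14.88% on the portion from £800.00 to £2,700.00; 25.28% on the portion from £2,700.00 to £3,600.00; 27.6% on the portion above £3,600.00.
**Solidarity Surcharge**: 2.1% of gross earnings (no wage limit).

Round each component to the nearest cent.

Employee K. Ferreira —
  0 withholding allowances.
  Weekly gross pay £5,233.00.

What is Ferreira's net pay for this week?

Provincial Income Tax: taxable = £5,233.00
  £565.28 + 27.6% × (£5,233.00 − £3,600.00) = £565.28 + 27.6% × £1,633.00 = £1,015.99
Solidarity Surcharge: 2.1% × £5,233.00 = £109.89
Total withheld: £1,015.99 + £109.89 = £1,125.88
Net pay: £5,233.00 − £1,125.88 = £4,107.12

£4,107.12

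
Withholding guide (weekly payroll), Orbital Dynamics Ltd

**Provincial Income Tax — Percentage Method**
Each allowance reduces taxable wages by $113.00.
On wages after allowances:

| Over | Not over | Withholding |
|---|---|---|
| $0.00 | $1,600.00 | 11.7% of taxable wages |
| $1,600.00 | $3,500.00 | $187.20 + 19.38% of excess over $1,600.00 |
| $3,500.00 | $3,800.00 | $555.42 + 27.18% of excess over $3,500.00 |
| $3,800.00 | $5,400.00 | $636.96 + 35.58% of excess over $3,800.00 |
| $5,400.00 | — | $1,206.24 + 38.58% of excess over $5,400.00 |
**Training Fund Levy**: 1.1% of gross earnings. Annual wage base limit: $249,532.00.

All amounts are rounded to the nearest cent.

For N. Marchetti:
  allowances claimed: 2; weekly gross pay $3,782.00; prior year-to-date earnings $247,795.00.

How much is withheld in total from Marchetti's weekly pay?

$589.75

Provincial Income Tax: taxable = $3,782.00 − 2×$113.00 = $3,556.00
  $555.42 + 27.18% × ($3,556.00 − $3,500.00) = $555.42 + 27.18% × $56.00 = $570.64
Training Fund Levy: cap $249,532.00 − YTD $247,795.00 = $1,737.00 subject; 1.1% × $1,737.00 = $19.11
Total: $570.64 + $19.11 = $589.75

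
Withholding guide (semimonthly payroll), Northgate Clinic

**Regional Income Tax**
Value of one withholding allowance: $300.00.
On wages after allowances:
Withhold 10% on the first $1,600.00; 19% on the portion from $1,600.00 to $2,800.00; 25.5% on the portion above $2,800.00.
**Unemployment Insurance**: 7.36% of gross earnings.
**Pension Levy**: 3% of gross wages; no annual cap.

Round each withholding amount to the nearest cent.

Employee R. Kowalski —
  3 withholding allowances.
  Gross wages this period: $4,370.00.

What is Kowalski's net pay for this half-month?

$3,358.42

Regional Income Tax: taxable = $4,370.00 − 3×$300.00 = $3,470.00
  $388.00 + 25.5% × ($3,470.00 − $2,800.00) = $388.00 + 25.5% × $670.00 = $558.85
Unemployment Insurance: 7.36% × $4,370.00 = $321.63
Pension Levy: 3% × $4,370.00 = $131.10
Total withheld: $558.85 + $321.63 + $131.10 = $1,011.58
Net pay: $4,370.00 − $1,011.58 = $3,358.42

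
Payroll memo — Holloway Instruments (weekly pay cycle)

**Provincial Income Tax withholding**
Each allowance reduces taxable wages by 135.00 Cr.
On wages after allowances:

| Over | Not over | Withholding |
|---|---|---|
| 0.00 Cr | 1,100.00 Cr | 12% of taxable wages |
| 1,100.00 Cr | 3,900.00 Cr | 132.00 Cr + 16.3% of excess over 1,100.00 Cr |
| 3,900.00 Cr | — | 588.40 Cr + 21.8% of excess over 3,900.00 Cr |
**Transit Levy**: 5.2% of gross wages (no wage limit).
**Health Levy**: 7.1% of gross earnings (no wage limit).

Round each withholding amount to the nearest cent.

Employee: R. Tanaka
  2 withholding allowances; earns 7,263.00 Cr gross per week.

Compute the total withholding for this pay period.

2,156.02 Cr

Provincial Income Tax: taxable = 7,263.00 Cr − 2×135.00 Cr = 6,993.00 Cr
  588.40 Cr + 21.8% × (6,993.00 Cr − 3,900.00 Cr) = 588.40 Cr + 21.8% × 3,093.00 Cr = 1,262.67 Cr
Transit Levy: 5.2% × 7,263.00 Cr = 377.68 Cr
Health Levy: 7.1% × 7,263.00 Cr = 515.67 Cr
Total: 1,262.67 Cr + 377.68 Cr + 515.67 Cr = 2,156.02 Cr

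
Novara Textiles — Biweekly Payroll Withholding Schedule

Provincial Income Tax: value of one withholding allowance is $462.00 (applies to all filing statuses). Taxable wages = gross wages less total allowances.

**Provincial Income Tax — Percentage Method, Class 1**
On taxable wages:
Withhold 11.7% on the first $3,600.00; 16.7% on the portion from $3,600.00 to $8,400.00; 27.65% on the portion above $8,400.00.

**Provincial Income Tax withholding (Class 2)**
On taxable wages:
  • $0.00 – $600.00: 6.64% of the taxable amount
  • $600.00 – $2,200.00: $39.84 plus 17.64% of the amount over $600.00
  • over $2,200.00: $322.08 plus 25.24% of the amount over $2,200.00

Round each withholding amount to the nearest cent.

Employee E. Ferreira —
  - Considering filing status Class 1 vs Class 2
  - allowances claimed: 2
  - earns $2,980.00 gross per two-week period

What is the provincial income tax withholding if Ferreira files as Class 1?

Provincial Income Tax (Class 1): taxable = $2,980.00 − 2×$462.00 = $2,056.00
  11.7% × $2,056.00 = $240.55

$240.55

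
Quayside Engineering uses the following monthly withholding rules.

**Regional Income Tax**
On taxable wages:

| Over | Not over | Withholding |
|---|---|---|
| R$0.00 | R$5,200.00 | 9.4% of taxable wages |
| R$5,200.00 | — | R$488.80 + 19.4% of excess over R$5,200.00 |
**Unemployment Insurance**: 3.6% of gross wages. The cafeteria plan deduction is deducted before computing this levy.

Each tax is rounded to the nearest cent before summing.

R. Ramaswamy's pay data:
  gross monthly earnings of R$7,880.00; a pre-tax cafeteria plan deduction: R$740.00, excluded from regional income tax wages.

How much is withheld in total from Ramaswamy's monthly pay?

Regional Income Tax: taxable = R$7,880.00 − R$740.00 = R$7,140.00
  R$488.80 + 19.4% × (R$7,140.00 − R$5,200.00) = R$488.80 + 19.4% × R$1,940.00 = R$865.16
Unemployment Insurance: 3.6% × R$7,140.00 = R$257.04
Total: R$865.16 + R$257.04 = R$1,122.20

R$1,122.20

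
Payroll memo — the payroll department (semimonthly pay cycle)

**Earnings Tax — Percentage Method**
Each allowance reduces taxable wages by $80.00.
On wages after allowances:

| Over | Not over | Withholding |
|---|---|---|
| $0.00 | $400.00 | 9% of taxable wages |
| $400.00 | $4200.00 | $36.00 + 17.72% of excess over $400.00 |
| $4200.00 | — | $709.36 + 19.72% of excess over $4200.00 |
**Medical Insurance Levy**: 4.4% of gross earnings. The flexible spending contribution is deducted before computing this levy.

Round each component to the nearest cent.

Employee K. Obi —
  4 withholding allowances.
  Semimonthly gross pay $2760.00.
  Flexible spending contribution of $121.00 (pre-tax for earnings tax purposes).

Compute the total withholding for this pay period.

Earnings Tax: taxable = $2760.00 − $121.00 − 4×$80.00 = $2319.00
  $36.00 + 17.72% × ($2319.00 − $400.00) = $36.00 + 17.72% × $1919.00 = $376.05
Medical Insurance Levy: 4.4% × $2639.00 = $116.12
Total: $376.05 + $116.12 = $492.17

$492.17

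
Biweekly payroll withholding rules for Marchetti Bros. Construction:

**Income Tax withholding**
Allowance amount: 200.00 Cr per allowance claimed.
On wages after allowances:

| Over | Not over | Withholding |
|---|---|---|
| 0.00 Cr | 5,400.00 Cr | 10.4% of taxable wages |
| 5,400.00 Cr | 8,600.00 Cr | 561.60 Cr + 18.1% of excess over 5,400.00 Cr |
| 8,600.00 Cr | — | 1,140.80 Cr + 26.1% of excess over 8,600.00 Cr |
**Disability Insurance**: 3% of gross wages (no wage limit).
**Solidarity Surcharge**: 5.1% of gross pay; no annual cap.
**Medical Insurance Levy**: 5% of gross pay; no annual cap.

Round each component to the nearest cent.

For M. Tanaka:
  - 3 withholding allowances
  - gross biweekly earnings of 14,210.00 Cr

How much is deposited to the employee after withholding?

9,900.08 Cr

Income Tax: taxable = 14,210.00 Cr − 3×200.00 Cr = 13,610.00 Cr
  1,140.80 Cr + 26.1% × (13,610.00 Cr − 8,600.00 Cr) = 1,140.80 Cr + 26.1% × 5,010.00 Cr = 2,448.41 Cr
Disability Insurance: 3% × 14,210.00 Cr = 426.30 Cr
Solidarity Surcharge: 5.1% × 14,210.00 Cr = 724.71 Cr
Medical Insurance Levy: 5% × 14,210.00 Cr = 710.50 Cr
Total withheld: 2,448.41 Cr + 426.30 Cr + 724.71 Cr + 710.50 Cr = 4,309.92 Cr
Net pay: 14,210.00 Cr − 4,309.92 Cr = 9,900.08 Cr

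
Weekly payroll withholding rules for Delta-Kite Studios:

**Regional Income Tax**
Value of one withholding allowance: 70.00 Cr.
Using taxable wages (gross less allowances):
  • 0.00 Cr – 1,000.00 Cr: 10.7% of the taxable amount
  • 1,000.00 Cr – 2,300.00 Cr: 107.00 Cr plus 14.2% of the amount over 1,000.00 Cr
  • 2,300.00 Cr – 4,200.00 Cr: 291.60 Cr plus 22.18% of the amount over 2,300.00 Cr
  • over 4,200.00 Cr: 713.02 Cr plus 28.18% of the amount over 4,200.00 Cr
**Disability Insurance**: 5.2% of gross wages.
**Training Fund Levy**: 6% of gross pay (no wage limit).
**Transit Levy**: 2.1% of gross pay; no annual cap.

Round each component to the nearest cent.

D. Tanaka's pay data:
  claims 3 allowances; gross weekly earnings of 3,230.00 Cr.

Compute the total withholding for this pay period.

880.89 Cr

Regional Income Tax: taxable = 3,230.00 Cr − 3×70.00 Cr = 3,020.00 Cr
  291.60 Cr + 22.18% × (3,020.00 Cr − 2,300.00 Cr) = 291.60 Cr + 22.18% × 720.00 Cr = 451.30 Cr
Disability Insurance: 5.2% × 3,230.00 Cr = 167.96 Cr
Training Fund Levy: 6% × 3,230.00 Cr = 193.80 Cr
Transit Levy: 2.1% × 3,230.00 Cr = 67.83 Cr
Total: 451.30 Cr + 167.96 Cr + 193.80 Cr + 67.83 Cr = 880.89 Cr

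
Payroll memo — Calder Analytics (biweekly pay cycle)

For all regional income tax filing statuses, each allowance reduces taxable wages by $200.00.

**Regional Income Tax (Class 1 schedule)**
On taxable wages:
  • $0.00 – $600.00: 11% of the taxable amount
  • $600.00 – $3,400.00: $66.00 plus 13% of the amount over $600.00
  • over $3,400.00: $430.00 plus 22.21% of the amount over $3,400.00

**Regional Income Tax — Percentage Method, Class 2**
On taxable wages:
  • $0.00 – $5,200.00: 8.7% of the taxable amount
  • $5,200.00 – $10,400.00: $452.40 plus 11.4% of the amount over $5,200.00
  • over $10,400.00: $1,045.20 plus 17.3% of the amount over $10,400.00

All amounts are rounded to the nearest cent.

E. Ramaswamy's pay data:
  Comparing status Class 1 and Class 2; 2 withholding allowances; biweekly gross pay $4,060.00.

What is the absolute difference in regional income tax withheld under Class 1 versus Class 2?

Regional Income Tax (Class 1): taxable = $4,060.00 − 2×$200.00 = $3,660.00
  $430.00 + 22.21% × ($3,660.00 − $3,400.00) = $430.00 + 22.21% × $260.00 = $487.75
Regional Income Tax (Class 2): taxable = $4,060.00 − 2×$200.00 = $3,660.00
  8.7% × $3,660.00 = $318.42
Difference: |$487.75 − $318.42| = $169.33 (higher under Class 1)

$169.33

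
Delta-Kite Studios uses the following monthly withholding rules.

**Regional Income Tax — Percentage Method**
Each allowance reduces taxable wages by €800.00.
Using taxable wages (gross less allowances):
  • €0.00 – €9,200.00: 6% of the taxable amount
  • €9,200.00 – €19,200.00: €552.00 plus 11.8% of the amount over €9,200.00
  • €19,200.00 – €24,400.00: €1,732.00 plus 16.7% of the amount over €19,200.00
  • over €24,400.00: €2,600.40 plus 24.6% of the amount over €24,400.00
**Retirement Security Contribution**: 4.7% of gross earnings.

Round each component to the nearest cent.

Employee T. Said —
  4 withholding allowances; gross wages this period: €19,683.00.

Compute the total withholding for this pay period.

Regional Income Tax: taxable = €19,683.00 − 4×€800.00 = €16,483.00
  €552.00 + 11.8% × (€16,483.00 − €9,200.00) = €552.00 + 11.8% × €7,283.00 = €1,411.39
Retirement Security Contribution: 4.7% × €19,683.00 = €925.10
Total: €1,411.39 + €925.10 = €2,336.49

€2,336.49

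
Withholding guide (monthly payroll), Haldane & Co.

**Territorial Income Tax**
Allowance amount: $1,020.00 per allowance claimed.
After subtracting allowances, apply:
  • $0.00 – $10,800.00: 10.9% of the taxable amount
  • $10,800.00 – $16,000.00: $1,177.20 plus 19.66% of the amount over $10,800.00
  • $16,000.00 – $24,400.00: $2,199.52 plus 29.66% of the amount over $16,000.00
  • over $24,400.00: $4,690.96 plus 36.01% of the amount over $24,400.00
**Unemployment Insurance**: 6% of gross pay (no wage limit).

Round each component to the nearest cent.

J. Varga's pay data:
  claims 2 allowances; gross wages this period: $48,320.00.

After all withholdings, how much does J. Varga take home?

$32,850.85

Territorial Income Tax: taxable = $48,320.00 − 2×$1,020.00 = $46,280.00
  $4,690.96 + 36.01% × ($46,280.00 − $24,400.00) = $4,690.96 + 36.01% × $21,880.00 = $12,569.95
Unemployment Insurance: 6% × $48,320.00 = $2,899.20
Total withheld: $12,569.95 + $2,899.20 = $15,469.15
Net pay: $48,320.00 − $15,469.15 = $32,850.85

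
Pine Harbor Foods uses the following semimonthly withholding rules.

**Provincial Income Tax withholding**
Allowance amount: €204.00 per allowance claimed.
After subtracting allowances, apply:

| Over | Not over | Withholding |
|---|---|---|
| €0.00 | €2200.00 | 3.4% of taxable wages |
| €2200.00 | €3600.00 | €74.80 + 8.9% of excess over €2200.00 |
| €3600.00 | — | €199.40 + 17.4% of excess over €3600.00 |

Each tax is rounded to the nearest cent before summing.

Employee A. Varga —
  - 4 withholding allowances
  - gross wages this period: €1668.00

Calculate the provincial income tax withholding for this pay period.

Provincial Income Tax: taxable = €1668.00 − 4×€204.00 = €852.00
  3.4% × €852.00 = €28.97

€28.97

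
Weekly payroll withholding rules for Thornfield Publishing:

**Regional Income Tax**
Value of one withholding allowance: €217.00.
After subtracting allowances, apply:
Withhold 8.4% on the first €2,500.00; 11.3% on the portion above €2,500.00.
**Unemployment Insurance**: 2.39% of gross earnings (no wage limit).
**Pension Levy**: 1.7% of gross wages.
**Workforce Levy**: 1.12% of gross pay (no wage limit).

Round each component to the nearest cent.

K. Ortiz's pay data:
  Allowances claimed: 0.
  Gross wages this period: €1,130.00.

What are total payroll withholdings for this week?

€153.80

Regional Income Tax: taxable = €1,130.00
  8.4% × €1,130.00 = €94.92
Unemployment Insurance: 2.39% × €1,130.00 = €27.01
Pension Levy: 1.7% × €1,130.00 = €19.21
Workforce Levy: 1.12% × €1,130.00 = €12.66
Total: €94.92 + €27.01 + €19.21 + €12.66 = €153.80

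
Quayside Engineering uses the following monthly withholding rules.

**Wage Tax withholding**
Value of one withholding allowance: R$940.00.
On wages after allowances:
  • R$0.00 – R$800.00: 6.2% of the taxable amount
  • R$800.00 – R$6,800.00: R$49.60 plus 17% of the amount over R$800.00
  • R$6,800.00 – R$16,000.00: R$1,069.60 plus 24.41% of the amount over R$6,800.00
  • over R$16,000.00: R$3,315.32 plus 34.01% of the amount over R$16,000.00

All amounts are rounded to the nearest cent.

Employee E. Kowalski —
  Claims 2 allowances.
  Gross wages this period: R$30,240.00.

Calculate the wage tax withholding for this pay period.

R$7,518.96

Wage Tax: taxable = R$30,240.00 − 2×R$940.00 = R$28,360.00
  R$3,315.32 + 34.01% × (R$28,360.00 − R$16,000.00) = R$3,315.32 + 34.01% × R$12,360.00 = R$7,518.96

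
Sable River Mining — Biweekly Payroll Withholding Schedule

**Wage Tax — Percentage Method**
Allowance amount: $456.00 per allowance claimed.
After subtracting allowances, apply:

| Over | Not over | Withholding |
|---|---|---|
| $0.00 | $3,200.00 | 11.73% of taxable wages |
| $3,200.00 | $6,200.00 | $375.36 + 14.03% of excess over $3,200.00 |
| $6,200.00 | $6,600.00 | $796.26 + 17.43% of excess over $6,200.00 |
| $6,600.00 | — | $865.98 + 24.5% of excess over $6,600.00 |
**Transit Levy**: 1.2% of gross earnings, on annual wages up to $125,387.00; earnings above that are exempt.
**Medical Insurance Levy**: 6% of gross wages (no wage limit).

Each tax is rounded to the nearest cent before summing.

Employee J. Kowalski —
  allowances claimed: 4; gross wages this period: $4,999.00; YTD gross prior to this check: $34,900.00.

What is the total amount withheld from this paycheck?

$732.36

Wage Tax: taxable = $4,999.00 − 4×$456.00 = $3,175.00
  11.73% × $3,175.00 = $372.43
Transit Levy: 1.2% × $4,999.00 = $59.99
Medical Insurance Levy: 6% × $4,999.00 = $299.94
Total: $372.43 + $59.99 + $299.94 = $732.36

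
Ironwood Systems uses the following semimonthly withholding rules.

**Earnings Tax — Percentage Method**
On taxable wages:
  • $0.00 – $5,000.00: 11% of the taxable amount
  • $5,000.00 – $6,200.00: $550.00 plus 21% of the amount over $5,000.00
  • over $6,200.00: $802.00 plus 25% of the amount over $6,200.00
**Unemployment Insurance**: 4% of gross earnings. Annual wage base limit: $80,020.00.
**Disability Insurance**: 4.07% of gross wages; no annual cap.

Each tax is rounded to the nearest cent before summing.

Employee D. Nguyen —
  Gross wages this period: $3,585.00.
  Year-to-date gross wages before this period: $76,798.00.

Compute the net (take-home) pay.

Earnings Tax: taxable = $3,585.00
  11% × $3,585.00 = $394.35
Unemployment Insurance: cap $80,020.00 − YTD $76,798.00 = $3,222.00 subject; 4% × $3,222.00 = $128.88
Disability Insurance: 4.07% × $3,585.00 = $145.91
Total withheld: $394.35 + $128.88 + $145.91 = $669.14
Net pay: $3,585.00 − $669.14 = $2,915.86

$2,915.86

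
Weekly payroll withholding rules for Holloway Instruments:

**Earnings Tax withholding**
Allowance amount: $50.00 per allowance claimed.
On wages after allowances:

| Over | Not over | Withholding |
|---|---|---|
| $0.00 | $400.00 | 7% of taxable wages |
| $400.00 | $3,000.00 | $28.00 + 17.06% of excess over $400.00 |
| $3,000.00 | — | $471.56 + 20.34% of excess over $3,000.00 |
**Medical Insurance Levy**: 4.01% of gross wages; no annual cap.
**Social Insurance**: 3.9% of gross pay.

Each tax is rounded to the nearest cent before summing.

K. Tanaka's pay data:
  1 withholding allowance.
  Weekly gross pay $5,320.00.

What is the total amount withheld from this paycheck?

Earnings Tax: taxable = $5,320.00 − 1×$50.00 = $5,270.00
  $471.56 + 20.34% × ($5,270.00 − $3,000.00) = $471.56 + 20.34% × $2,270.00 = $933.28
Medical Insurance Levy: 4.01% × $5,320.00 = $213.33
Social Insurance: 3.9% × $5,320.00 = $207.48
Total: $933.28 + $213.33 + $207.48 = $1,354.09

$1,354.09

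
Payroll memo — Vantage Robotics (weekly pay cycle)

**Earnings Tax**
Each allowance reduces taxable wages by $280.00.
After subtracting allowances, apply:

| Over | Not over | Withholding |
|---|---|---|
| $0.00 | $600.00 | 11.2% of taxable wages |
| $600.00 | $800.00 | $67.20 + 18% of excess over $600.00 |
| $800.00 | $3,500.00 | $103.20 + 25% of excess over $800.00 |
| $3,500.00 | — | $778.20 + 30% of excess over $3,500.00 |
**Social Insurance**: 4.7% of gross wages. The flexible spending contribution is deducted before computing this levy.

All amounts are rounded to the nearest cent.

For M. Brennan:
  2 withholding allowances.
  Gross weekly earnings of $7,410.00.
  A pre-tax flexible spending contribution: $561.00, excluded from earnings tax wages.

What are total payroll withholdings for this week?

Earnings Tax: taxable = $7,410.00 − $561.00 − 2×$280.00 = $6,289.00
  $778.20 + 30% × ($6,289.00 − $3,500.00) = $778.20 + 30% × $2,789.00 = $1,614.90
Social Insurance: 4.7% × $6,849.00 = $321.90
Total: $1,614.90 + $321.90 = $1,936.80

$1,936.80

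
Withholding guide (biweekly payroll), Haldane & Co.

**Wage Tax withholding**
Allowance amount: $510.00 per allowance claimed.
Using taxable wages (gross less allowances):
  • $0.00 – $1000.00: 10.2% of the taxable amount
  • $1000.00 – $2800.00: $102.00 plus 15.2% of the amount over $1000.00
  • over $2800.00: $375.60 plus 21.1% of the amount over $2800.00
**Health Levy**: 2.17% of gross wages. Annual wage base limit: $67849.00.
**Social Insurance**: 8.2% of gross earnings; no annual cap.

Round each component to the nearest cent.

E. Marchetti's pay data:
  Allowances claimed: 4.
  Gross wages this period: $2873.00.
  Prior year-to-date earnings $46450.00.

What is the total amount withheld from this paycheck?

$382.90

Wage Tax: taxable = $2873.00 − 4×$510.00 = $833.00
  10.2% × $833.00 = $84.97
Health Levy: 2.17% × $2873.00 = $62.34
Social Insurance: 8.2% × $2873.00 = $235.59
Total: $84.97 + $62.34 + $235.59 = $382.90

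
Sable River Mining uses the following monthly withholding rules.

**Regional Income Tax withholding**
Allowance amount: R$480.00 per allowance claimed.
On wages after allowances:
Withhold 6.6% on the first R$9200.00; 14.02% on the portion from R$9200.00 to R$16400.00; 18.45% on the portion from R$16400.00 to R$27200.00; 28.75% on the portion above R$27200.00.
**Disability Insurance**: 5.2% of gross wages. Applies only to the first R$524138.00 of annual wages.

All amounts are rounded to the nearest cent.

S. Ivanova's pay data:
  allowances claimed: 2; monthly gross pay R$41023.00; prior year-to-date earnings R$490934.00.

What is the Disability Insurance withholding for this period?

Disability Insurance: cap R$524138.00 − YTD R$490934.00 = R$33204.00 subject; 5.2% × R$33204.00 = R$1726.61

R$1726.61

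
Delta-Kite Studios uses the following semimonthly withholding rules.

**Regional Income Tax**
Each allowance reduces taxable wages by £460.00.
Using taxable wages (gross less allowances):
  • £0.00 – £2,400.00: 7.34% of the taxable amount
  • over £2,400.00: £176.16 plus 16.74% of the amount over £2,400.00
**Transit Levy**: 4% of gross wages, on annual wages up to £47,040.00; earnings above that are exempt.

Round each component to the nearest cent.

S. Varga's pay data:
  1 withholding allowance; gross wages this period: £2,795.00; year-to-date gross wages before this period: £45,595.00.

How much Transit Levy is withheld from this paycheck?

Transit Levy: cap £47,040.00 − YTD £45,595.00 = £1,445.00 subject; 4% × £1,445.00 = £57.80

£57.80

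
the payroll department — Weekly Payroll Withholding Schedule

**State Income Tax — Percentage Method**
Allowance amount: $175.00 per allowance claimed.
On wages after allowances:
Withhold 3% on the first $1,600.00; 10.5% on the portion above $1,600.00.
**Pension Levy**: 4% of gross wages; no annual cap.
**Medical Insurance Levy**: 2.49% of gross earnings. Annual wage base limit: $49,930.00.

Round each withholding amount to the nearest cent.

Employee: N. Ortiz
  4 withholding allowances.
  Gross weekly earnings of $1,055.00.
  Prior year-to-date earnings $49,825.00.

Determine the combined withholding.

$55.46

State Income Tax: taxable = $1,055.00 − 4×$175.00 = $355.00
  3% × $355.00 = $10.65
Pension Levy: 4% × $1,055.00 = $42.20
Medical Insurance Levy: cap $49,930.00 − YTD $49,825.00 = $105.00 subject; 2.49% × $105.00 = $2.61
Total: $10.65 + $42.20 + $2.61 = $55.46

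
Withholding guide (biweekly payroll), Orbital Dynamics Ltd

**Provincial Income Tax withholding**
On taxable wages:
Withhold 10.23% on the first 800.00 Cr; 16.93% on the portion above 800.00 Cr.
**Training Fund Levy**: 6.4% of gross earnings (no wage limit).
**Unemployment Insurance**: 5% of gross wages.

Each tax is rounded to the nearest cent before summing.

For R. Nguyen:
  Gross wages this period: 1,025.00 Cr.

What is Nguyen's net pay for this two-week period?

Provincial Income Tax: taxable = 1,025.00 Cr
  81.84 Cr + 16.93% × (1,025.00 Cr − 800.00 Cr) = 81.84 Cr + 16.93% × 225.00 Cr = 119.93 Cr
Training Fund Levy: 6.4% × 1,025.00 Cr = 65.60 Cr
Unemployment Insurance: 5% × 1,025.00 Cr = 51.25 Cr
Total withheld: 119.93 Cr + 65.60 Cr + 51.25 Cr = 236.78 Cr
Net pay: 1,025.00 Cr − 236.78 Cr = 788.22 Cr

788.22 Cr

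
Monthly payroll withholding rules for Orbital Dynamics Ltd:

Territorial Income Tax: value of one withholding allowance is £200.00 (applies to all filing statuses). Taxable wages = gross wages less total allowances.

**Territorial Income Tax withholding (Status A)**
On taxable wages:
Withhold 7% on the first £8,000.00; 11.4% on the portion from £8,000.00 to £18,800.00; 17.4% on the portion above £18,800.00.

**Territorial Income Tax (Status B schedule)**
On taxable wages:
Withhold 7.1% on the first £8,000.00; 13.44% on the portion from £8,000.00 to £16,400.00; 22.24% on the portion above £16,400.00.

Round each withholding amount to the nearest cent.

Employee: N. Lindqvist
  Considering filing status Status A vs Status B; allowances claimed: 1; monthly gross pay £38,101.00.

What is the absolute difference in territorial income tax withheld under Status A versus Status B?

Territorial Income Tax (Status A): taxable = £38,101.00 − 1×£200.00 = £37,901.00
  £1,791.20 + 17.4% × (£37,901.00 − £18,800.00) = £1,791.20 + 17.4% × £19,101.00 = £5,114.77
Territorial Income Tax (Status B): taxable = £38,101.00 − 1×£200.00 = £37,901.00
  £1,696.96 + 22.24% × (£37,901.00 − £16,400.00) = £1,696.96 + 22.24% × £21,501.00 = £6,478.78
Difference: |£5,114.77 − £6,478.78| = £1,364.01 (higher under Status B)

£1,364.01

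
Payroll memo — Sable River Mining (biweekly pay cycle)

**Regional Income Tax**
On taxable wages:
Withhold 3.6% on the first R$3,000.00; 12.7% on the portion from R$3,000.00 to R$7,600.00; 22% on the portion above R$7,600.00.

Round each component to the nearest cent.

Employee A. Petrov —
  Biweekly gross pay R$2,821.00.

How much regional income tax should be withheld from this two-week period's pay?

R$101.56

Regional Income Tax: taxable = R$2,821.00
  3.6% × R$2,821.00 = R$101.56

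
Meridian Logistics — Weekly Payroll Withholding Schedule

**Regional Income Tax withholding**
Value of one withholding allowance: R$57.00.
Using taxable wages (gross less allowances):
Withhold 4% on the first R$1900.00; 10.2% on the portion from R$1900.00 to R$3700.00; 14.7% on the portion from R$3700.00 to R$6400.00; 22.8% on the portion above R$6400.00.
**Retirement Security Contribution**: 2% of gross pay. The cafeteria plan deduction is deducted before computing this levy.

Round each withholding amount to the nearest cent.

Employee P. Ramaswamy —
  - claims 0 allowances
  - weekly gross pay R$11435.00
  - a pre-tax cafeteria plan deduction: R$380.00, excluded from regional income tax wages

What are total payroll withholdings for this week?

Regional Income Tax: taxable = R$11435.00 − R$380.00 = R$11055.00
  R$656.50 + 22.8% × (R$11055.00 − R$6400.00) = R$656.50 + 22.8% × R$4655.00 = R$1717.84
Retirement Security Contribution: 2% × R$11055.00 = R$221.10
Total: R$1717.84 + R$221.10 = R$1938.94

R$1938.94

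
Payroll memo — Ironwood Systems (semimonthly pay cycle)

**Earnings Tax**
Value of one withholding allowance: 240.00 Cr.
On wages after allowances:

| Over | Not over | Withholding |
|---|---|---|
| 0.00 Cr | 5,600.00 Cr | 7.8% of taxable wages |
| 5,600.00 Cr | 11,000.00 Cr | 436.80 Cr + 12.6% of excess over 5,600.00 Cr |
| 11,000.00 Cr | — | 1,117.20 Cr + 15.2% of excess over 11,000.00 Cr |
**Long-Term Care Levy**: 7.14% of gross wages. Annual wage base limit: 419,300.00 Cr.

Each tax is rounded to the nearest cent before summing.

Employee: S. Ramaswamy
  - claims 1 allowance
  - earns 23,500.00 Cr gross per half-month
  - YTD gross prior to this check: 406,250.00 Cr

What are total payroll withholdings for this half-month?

Earnings Tax: taxable = 23,500.00 Cr − 1×240.00 Cr = 23,260.00 Cr
  1,117.20 Cr + 15.2% × (23,260.00 Cr − 11,000.00 Cr) = 1,117.20 Cr + 15.2% × 12,260.00 Cr = 2,980.72 Cr
Long-Term Care Levy: cap 419,300.00 Cr − YTD 406,250.00 Cr = 13,050.00 Cr subject; 7.14% × 13,050.00 Cr = 931.77 Cr
Total: 2,980.72 Cr + 931.77 Cr = 3,912.49 Cr

3,912.49 Cr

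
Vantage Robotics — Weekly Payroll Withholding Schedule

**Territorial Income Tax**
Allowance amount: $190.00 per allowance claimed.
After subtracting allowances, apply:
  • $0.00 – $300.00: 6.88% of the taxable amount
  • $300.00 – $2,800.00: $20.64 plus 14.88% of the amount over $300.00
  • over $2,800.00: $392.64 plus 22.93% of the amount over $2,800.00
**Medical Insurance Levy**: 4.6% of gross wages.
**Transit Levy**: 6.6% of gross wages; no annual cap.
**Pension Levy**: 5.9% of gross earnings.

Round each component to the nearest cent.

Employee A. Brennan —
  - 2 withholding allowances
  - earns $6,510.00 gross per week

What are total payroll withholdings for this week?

$2,269.42

Territorial Income Tax: taxable = $6,510.00 − 2×$190.00 = $6,130.00
  $392.64 + 22.93% × ($6,130.00 − $2,800.00) = $392.64 + 22.93% × $3,330.00 = $1,156.21
Medical Insurance Levy: 4.6% × $6,510.00 = $299.46
Transit Levy: 6.6% × $6,510.00 = $429.66
Pension Levy: 5.9% × $6,510.00 = $384.09
Total: $1,156.21 + $299.46 + $429.66 + $384.09 = $2,269.42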